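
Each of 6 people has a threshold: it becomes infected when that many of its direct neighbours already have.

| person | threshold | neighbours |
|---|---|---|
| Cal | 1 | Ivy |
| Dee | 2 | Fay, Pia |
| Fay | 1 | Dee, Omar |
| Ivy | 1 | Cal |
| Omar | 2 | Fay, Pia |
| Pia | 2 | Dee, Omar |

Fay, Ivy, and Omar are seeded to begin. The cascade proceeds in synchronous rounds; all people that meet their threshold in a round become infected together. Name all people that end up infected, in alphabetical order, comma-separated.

Round 1 — Fay, Ivy, Omar become infected (initial).
Round 2 — checking thresholds:
  Cal: 1 of 1 neighbours ≥ 1, becomes infected.
  Dee: 1 of 2 neighbours < 2, below threshold.
  Pia: 1 of 2 neighbours < 2, below threshold.
Round 3 — no new infections; cascade stops.

Cal, Fay, Ivy, Omar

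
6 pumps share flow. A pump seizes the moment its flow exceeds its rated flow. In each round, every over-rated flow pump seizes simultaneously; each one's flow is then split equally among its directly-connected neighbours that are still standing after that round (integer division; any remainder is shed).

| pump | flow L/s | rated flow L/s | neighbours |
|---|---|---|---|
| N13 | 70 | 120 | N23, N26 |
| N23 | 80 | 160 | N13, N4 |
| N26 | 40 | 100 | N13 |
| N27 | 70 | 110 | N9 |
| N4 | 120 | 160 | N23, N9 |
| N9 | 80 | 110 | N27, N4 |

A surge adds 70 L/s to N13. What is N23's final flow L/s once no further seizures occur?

150

Round 1 — N13 at 140 > 120. N13 seizes.
  N13 sheds 140 L/s to N23, N26: 70 each.
    N23: 80+70 = 150 ≤ 160
    N26: 40+70 = 110 > 100
Round 2 — N26 seizes.
  N26 sheds 110 L/s: no online neighbours, lost.
No further seizures.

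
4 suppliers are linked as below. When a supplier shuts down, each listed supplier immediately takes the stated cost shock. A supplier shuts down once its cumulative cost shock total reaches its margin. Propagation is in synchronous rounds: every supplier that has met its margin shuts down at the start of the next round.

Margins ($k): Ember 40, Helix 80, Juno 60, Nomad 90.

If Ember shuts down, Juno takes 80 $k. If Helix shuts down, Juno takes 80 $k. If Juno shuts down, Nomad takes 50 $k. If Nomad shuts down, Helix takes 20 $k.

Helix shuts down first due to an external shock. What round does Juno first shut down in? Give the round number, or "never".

2

Round 1 — Helix shuts down (initial).
  Juno: +80 → 80 ≥ 60
Round 2 — Juno shuts down.
  Nomad: +50 → 50 < 90
No further shutdowns.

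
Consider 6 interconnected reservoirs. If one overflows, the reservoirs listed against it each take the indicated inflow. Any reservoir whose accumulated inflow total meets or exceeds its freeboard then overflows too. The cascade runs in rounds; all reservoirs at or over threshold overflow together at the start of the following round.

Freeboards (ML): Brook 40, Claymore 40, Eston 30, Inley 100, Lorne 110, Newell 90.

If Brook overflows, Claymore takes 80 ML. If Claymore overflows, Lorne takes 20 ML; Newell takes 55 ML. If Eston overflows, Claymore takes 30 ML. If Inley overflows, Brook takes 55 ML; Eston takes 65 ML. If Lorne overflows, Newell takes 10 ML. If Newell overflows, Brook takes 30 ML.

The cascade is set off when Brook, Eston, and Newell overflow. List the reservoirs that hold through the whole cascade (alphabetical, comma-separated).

Round 1 — Brook, Eston, Newell overflow (initial).
  Claymore: +80+30 → 110 ≥ 40
Round 2 — Claymore overflows.
  Lorne: +20 → 20 < 110
No further overflows.

Inley, Lorne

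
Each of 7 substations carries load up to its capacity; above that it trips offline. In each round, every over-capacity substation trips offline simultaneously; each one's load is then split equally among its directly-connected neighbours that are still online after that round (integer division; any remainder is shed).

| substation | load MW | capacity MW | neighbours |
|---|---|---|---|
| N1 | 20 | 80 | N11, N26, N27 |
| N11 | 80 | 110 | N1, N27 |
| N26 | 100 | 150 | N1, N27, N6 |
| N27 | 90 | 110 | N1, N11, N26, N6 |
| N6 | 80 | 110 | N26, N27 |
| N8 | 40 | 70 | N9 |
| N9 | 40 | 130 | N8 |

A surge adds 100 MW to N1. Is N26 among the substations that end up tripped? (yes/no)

Round 1 — N1 at 120 > 80. N1 trips offline.
  N1 sheds 120 MW to N11, N26, N27: 40 each.
    N11: 80+40 = 120 > 110
    N26: 100+40 = 140 ≤ 150
    N27: 90+40 = 130 > 110
Round 2 — N11, N27 trip offline.
  N11 sheds 120 MW: no online neighbours, lost.
  N27 sheds 130 MW to N26, N6: 65 each.
    N26: 140+65 = 205 > 150
    N6: 80+65 = 145 > 110
Round 3 — N26, N6 trip offline.
  N26 sheds 205 MW: no online neighbours, lost.
  N6 sheds 145 MW: no online neighbours, lost.
No further trips.

yes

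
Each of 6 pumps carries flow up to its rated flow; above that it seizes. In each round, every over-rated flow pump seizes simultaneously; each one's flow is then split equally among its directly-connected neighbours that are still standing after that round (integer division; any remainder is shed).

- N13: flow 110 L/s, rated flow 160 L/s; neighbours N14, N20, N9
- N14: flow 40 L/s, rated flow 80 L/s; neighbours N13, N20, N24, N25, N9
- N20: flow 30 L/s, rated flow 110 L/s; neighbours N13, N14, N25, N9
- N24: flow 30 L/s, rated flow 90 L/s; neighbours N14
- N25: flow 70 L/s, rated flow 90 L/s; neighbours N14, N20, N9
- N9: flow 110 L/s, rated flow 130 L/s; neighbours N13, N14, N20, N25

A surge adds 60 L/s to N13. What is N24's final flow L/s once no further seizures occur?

62

Round 1 — N13 at 170 > 160. N13 seizes.
  N13 sheds 170 L/s to N14, N20, N9: 56 each (2 lost).
    N14: 40+56 = 96 > 80
    N20: 30+56 = 86 ≤ 110
    N9: 110+56 = 166 > 130
Round 2 — N14, N9 seize.
  N14 sheds 96 L/s to N20, N24, N25: 32 each.
    N20: 86+32 = 118 > 110
    N24: 30+32 = 62 ≤ 90
    N25: 70+32 = 102 > 90
  N9 sheds 166 L/s to N20, N25: 83 each.
    N20: 118+83 = 201 > 110
    N25: 102+83 = 185 > 90
Round 3 — N20, N25 seize.
  N20 sheds 201 L/s: no online neighbours, lost.
  N25 sheds 185 L/s: no online neighbours, lost.
No further seizures.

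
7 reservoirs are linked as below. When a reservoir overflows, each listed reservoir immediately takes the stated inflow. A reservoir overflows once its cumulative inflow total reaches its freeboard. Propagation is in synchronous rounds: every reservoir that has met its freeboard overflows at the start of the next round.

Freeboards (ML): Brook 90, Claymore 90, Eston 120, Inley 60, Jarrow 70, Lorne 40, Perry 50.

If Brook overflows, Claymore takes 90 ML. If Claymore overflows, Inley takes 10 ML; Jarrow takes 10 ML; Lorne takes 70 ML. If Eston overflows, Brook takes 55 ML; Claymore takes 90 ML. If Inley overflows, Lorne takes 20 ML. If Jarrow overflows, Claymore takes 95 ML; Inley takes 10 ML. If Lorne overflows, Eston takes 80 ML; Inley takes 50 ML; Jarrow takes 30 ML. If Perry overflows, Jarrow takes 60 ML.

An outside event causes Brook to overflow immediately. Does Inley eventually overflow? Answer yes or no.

yes

Round 1 — Brook overflows (initial).
  Claymore: +90 → 90 ≥ 90
Round 2 — Claymore overflows.
  Inley: +10 → 10 < 60
  Jarrow: +10 → 10 < 70
  Lorne: +70 → 70 ≥ 40
Round 3 — Lorne overflows.
  Eston: +80 → 80 < 120
  Inley: +50 → 60 ≥ 60
  Jarrow: +30 → 40 < 70
Round 4 — Inley overflows.
No further overflows.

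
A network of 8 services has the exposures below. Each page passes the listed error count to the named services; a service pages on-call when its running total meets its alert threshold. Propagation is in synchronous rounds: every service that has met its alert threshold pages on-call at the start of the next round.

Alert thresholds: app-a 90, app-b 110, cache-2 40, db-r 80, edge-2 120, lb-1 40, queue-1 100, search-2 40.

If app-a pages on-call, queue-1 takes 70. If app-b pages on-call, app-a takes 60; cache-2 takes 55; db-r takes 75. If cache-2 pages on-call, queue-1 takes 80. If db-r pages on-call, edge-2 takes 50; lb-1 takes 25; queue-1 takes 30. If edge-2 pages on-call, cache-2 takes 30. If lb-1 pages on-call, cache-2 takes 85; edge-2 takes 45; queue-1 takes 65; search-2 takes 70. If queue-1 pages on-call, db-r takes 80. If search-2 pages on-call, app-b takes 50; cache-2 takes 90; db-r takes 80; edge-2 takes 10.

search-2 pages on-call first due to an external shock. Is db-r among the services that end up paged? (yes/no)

yes

Round 1 — search-2 pages on-call (initial).
  app-b: +50 → 50 < 110
  cache-2: +90 → 90 ≥ 40
  db-r: +80 → 80 ≥ 80
  edge-2: +10 → 10 < 120
Round 2 — cache-2, db-r page on-call.
  edge-2: +50 → 60 < 120
  lb-1: +25 → 25 < 40
  queue-1: +80+30 → 110 ≥ 100
Round 3 — queue-1 pages on-call.
No further pages.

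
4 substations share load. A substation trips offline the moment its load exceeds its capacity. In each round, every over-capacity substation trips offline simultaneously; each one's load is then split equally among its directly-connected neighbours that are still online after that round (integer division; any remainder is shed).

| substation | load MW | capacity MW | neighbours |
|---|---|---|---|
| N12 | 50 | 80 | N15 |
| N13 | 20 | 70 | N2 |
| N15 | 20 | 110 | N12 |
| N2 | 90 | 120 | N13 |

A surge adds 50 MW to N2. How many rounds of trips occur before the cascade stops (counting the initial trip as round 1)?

Round 1 — N2 at 140 > 120. N2 trips offline.
  N2 sheds 140 MW to N13: 140 each.
    N13: 20+140 = 160 > 70
Round 2 — N13 trips offline.
  N13 sheds 160 MW: no online neighbours, lost.
No further trips.

2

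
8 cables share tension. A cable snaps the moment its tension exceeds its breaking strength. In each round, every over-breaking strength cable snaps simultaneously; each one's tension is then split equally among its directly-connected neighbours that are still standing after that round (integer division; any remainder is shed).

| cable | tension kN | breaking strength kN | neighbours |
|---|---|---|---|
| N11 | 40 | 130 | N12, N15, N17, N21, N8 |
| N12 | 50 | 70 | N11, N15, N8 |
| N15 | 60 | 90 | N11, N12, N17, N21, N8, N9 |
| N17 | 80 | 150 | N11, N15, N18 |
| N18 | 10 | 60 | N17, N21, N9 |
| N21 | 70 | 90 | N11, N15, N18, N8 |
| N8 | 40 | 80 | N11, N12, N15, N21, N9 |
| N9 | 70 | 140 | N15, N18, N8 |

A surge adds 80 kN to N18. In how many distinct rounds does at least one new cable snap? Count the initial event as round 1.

7

Round 1 — N18 at 90 > 60. N18 snaps.
  N18 sheds 90 kN to N17, N21, N9: 30 each.
    N17: 80+30 = 110 ≤ 150
    N21: 70+30 = 100 > 90
    N9: 70+30 = 100 ≤ 140
Round 2 — N21 snaps.
  N21 sheds 100 kN to N11, N15, N8: 33 each (1 lost).
    N11: 40+33 = 73 ≤ 130
    N15: 60+33 = 93 > 90
    N8: 40+33 = 73 ≤ 80
Round 3 — N15 snaps.
  N15 sheds 93 kN to N11, N12, N17, N8, N9: 18 each (3 lost).
    N11: 73+18 = 91 ≤ 130
    N12: 50+18 = 68 ≤ 70
    N17: 110+18 = 128 ≤ 150
    N8: 73+18 = 91 > 80
    N9: 100+18 = 118 ≤ 140
Round 4 — N8 snaps.
  N8 sheds 91 kN to N11, N12, N9: 30 each (1 lost).
    N11: 91+30 = 121 ≤ 130
    N12: 68+30 = 98 > 70
    N9: 118+30 = 148 > 140
Round 5 — N12, N9 snap.
  N12 sheds 98 kN to N11: 98 each.
    N11: 121+98 = 219 > 130
  N9 sheds 148 kN: no online neighbours, lost.
Round 6 — N11 snaps.
  N11 sheds 219 kN to N17: 219 each.
    N17: 128+219 = 347 > 150
Round 7 — N17 snaps.
  N17 sheds 347 kN: no online neighbours, lost.
No further breaks.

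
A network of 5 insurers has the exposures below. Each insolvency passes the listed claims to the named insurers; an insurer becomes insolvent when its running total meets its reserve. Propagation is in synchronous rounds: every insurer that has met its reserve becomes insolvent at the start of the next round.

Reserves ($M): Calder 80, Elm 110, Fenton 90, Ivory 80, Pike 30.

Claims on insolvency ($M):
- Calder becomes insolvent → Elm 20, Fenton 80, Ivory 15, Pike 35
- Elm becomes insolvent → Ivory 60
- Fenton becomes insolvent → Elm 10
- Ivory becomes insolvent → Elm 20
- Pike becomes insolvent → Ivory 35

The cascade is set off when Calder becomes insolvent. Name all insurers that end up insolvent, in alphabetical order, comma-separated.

Round 1 — Calder becomes insolvent (initial).
  Elm: +20 → 20 < 110
  Fenton: +80 → 80 < 90
  Ivory: +15 → 15 < 80
  Pike: +35 → 35 ≥ 30
Round 2 — Pike becomes insolvent.
  Ivory: +35 → 50 < 80
No further insolvencies.

Calder, Pike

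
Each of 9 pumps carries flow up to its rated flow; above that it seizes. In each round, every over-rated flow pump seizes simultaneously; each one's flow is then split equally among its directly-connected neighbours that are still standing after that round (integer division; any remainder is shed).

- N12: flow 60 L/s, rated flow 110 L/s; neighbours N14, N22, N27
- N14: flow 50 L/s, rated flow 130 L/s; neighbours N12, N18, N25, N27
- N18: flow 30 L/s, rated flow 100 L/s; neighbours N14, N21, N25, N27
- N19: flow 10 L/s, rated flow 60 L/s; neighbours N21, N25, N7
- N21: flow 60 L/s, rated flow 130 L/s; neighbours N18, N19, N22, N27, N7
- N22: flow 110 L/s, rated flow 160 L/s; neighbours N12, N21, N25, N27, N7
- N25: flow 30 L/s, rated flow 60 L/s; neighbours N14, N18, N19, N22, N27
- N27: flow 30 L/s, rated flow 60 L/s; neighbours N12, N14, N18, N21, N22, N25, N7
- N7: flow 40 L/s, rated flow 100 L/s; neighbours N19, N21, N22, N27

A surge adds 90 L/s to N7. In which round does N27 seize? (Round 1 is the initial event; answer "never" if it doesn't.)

2

Round 1 — N7 at 130 > 100. N7 seizes.
  N7 sheds 130 L/s to N19, N21, N22, N27: 32 each (2 lost).
    N19: 10+32 = 42 ≤ 60
    N21: 60+32 = 92 ≤ 130
    N22: 110+32 = 142 ≤ 160
    N27: 30+32 = 62 > 60
Round 2 — N27 seizes.
  N27 sheds 62 L/s to N12, N14, N18, N21, N22, N25: 10 each (2 lost).
    N12: 60+10 = 70 ≤ 110
    N14: 50+10 = 60 ≤ 130
    N18: 30+10 = 40 ≤ 100
    N21: 92+10 = 102 ≤ 130
    N22: 142+10 = 152 ≤ 160
    N25: 30+10 = 40 ≤ 60
No further seizures.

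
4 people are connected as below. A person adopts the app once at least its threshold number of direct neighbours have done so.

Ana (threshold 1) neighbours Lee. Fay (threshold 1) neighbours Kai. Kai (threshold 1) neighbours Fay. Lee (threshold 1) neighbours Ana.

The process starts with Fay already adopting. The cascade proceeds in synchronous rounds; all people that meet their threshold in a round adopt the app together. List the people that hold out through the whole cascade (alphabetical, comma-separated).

Round 1 — Fay adopts the app (initial).
Round 2 — checking thresholds:
  Kai: 1 of 1 neighbours ≥ 1, adopts the app.
Round 3 — no new adoptions; cascade stops.

Ana, Lee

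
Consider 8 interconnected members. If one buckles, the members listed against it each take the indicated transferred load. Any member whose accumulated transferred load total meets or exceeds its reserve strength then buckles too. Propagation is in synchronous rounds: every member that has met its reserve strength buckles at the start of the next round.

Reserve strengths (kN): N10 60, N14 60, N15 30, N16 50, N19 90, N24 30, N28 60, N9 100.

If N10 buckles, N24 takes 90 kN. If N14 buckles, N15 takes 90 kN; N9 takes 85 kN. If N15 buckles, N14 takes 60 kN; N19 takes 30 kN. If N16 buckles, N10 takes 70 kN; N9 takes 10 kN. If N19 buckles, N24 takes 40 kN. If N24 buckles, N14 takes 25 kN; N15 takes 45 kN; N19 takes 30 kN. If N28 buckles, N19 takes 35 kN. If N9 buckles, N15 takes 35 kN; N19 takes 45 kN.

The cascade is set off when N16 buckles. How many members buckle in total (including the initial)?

Round 1 — N16 buckles (initial).
  N10: +70 → 70 ≥ 60
  N9: +10 → 10 < 100
Round 2 — N10 buckles.
  N24: +90 → 90 ≥ 30
Round 3 — N24 buckles.
  N14: +25 → 25 < 60
  N15: +45 → 45 ≥ 30
  N19: +30 → 30 < 90
Round 4 — N15 buckles.
  N14: +60 → 85 ≥ 60
  N19: +30 → 60 < 90
Round 5 — N14 buckles.
  N9: +85 → 95 < 100
No further bucklings.

5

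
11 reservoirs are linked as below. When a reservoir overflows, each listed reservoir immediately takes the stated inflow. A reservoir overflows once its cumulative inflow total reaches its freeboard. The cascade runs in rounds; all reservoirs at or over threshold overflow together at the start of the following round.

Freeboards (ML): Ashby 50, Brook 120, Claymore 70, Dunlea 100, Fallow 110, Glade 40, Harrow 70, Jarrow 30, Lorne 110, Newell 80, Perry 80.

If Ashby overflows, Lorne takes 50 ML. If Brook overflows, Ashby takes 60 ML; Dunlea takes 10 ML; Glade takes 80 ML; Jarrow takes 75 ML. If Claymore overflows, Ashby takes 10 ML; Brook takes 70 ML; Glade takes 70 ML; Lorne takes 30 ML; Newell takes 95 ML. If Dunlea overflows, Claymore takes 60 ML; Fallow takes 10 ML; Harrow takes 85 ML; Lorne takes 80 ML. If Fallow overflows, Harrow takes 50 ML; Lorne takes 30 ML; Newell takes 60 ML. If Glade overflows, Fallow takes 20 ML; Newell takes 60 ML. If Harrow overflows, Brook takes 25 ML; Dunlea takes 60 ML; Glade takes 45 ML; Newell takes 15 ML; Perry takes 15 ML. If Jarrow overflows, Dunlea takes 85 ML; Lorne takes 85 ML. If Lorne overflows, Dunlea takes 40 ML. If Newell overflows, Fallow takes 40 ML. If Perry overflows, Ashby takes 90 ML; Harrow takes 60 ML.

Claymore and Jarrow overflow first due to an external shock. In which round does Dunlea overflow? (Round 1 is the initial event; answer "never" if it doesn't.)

3

Round 1 — Claymore, Jarrow overflow (initial).
  Ashby: +10 → 10 < 50
  Brook: +70 → 70 < 120
  Dunlea: +85 → 85 < 100
  Glade: +70 → 70 ≥ 40
  Lorne: +30+85 → 115 ≥ 110
  Newell: +95 → 95 ≥ 80
Round 2 — Glade, Lorne, Newell overflow.
  Dunlea: +40 → 125 ≥ 100
  Fallow: +20+40 → 60 < 110
Round 3 — Dunlea overflows.
  Fallow: +10 → 70 < 110
  Harrow: +85 → 85 ≥ 70
Round 4 — Harrow overflows.
  Brook: +25 → 95 < 120
  Perry: +15 → 15 < 80
No further overflows.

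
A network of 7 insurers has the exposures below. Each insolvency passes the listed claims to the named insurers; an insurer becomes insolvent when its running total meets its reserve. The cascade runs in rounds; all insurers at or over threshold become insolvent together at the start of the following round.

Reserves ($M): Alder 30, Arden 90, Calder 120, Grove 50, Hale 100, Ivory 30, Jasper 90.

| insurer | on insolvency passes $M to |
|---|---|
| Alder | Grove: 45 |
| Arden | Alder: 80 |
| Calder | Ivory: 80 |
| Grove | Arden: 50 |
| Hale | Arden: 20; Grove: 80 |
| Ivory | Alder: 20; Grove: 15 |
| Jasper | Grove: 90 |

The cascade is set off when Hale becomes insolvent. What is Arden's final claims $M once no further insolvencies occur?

70

Round 1 — Hale becomes insolvent (initial).
  Arden: +20 → 20 < 90
  Grove: +80 → 80 ≥ 50
Round 2 — Grove becomes insolvent.
  Arden: +50 → 70 < 90
No further insolvencies.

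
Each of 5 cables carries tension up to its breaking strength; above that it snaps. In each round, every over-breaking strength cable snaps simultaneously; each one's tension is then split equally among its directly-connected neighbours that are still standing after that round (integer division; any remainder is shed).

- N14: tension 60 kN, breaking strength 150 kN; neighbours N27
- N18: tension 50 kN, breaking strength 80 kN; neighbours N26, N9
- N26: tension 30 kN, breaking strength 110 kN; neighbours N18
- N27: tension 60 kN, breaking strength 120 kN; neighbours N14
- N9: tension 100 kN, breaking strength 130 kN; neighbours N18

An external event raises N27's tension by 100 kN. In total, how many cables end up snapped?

Round 1 — N27 at 160 > 120. N27 snaps.
  N27 sheds 160 kN to N14: 160 each.
    N14: 60+160 = 220 > 150
Round 2 — N14 snaps.
  N14 sheds 220 kN: no online neighbours, lost.
No further breaks.

2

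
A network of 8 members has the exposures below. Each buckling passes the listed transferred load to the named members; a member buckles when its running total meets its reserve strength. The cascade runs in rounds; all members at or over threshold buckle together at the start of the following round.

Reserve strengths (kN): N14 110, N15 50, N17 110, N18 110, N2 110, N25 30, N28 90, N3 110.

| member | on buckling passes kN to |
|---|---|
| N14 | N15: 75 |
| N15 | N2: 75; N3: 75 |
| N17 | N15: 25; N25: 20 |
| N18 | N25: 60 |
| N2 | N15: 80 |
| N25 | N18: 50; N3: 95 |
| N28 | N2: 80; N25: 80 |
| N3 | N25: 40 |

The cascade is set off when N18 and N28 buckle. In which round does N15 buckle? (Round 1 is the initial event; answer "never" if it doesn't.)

Round 1 — N18, N28 buckle (initial).
  N2: +80 → 80 < 110
  N25: +60+80 → 140 ≥ 30
Round 2 — N25 buckles.
  N3: +95 → 95 < 110
No further bucklings.

never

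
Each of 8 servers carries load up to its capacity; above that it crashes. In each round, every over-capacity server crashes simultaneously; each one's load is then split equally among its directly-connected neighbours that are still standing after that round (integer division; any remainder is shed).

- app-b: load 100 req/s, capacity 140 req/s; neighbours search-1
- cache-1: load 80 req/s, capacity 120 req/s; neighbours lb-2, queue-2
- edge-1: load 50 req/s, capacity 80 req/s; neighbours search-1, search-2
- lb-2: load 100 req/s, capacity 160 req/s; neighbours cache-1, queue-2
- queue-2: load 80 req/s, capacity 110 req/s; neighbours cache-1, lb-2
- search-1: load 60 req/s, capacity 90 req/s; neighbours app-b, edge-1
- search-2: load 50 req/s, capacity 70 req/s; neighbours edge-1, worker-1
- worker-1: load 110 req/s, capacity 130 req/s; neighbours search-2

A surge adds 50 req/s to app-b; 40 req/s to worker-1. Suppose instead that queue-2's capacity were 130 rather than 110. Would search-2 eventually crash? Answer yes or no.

With queue-2's capacity at 130:
Round 1 — app-b at 150 > 140; worker-1 at 150 > 130. app-b, worker-1 crash.
  app-b sheds 150 req/s to search-1: 150 each.
    search-1: 60+150 = 210 > 90
  worker-1 sheds 150 req/s to search-2: 150 each.
    search-2: 50+150 = 200 > 70
Round 2 — search-1, search-2 crash.
  search-1 sheds 210 req/s to edge-1: 210 each.
    edge-1: 50+210 = 260 > 80
  search-2 sheds 200 req/s to edge-1: 200 each.
    edge-1: 260+200 = 460 > 80
Round 3 — edge-1 crashes.
  edge-1 sheds 460 req/s: no online neighbours, lost.
No further crashes.

yes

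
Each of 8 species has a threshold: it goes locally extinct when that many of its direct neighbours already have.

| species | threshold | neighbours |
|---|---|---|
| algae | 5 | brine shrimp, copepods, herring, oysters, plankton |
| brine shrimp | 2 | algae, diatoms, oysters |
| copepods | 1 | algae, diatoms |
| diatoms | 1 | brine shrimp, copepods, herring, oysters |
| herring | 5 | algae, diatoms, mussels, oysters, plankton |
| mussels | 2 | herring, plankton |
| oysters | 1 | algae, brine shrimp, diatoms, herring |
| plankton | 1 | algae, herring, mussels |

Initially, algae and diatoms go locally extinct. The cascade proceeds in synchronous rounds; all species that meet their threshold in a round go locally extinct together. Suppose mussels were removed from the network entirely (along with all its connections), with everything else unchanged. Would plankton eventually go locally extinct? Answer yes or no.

yes

With mussels removed:
Round 1 — algae, diatoms go locally extinct (initial).
Round 2 — checking thresholds:
  brine shrimp: 2 of 3 neighbours ≥ 2, goes locally extinct.
  copepods: 2 of 2 neighbours ≥ 1, goes locally extinct.
  herring: 2 of 4 neighbours < 5, not yet.
  oysters: 2 of 4 neighbours ≥ 1, goes locally extinct.
  plankton: 1 of 2 neighbours ≥ 1, goes locally extinct.
Round 3 — no new extinctions; cascade stops.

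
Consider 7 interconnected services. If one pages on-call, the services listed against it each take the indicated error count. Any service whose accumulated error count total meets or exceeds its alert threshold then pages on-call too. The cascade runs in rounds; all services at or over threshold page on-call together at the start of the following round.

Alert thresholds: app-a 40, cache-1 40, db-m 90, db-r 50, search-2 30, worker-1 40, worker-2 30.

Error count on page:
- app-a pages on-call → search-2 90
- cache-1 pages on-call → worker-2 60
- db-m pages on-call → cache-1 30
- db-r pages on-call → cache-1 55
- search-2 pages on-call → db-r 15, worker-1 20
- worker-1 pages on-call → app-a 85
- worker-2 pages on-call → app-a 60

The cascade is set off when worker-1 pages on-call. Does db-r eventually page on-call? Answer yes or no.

Round 1 — worker-1 pages on-call (initial).
  app-a: +85 → 85 ≥ 40
Round 2 — app-a pages on-call.
  search-2: +90 → 90 ≥ 30
Round 3 — search-2 pages on-call.
  db-r: +15 → 15 < 50
No further pages.

no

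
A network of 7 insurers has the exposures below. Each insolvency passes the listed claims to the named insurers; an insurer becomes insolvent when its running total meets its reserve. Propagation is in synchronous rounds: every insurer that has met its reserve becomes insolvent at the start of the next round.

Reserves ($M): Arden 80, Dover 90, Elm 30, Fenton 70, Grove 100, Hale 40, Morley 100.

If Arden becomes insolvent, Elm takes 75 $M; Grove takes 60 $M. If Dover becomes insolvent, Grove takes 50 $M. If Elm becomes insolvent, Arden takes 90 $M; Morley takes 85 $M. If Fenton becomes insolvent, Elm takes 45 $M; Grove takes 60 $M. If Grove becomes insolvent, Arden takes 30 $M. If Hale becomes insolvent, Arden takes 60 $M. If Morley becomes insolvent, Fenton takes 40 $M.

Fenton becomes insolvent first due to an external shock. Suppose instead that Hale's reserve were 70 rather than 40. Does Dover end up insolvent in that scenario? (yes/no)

With Hale's reserve at 70:
Round 1 — Fenton becomes insolvent (initial).
  Elm: +45 → 45 ≥ 30
  Grove: +60 → 60 < 100
Round 2 — Elm becomes insolvent.
  Arden: +90 → 90 ≥ 80
  Morley: +85 → 85 < 100
Round 3 — Arden becomes insolvent.
  Grove: +60 → 120 ≥ 100
Round 4 — Grove becomes insolvent.
No further insolvencies.

no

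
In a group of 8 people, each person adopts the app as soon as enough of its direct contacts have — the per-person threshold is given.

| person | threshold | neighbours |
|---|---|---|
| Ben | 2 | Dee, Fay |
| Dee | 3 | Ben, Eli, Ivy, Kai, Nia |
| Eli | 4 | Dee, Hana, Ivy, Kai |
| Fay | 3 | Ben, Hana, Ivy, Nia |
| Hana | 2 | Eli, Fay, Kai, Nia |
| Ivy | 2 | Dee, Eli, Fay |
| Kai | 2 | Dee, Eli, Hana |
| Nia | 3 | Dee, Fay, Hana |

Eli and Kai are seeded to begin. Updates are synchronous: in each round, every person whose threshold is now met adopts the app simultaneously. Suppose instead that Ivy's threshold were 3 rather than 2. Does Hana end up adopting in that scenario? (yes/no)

yes

With Ivy's threshold at 3:
Round 1 — Eli, Kai adopt the app (initial).
Round 2 — checking thresholds:
  Dee: 2 of 5 neighbours < 3, holds.
  Hana: 2 of 4 neighbours ≥ 2, adopts the app.
  Ivy: 1 of 3 neighbours < 3, holds.
Round 3 — no new adoptions; cascade stops.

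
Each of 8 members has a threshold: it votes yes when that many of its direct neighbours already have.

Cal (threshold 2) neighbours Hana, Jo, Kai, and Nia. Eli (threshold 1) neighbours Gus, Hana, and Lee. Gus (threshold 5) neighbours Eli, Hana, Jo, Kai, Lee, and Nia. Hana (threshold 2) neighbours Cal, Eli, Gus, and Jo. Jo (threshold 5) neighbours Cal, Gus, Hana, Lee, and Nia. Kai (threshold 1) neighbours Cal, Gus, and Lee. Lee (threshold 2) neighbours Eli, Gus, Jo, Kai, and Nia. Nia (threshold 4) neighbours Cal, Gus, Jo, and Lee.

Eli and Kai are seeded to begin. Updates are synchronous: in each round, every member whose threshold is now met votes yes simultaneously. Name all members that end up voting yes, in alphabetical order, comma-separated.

Round 1 — Eli, Kai vote yes (initial).
Round 2 — checking thresholds:
  Cal: 1 of 4 neighbours < 2, not yet.
  Gus: 2 of 6 neighbours < 5, not yet.
  Hana: 1 of 4 neighbours < 2, not yet.
  Lee: 2 of 5 neighbours ≥ 2, votes yes.
Round 3 — no new yes votes; cascade stops.

Eli, Kai, Lee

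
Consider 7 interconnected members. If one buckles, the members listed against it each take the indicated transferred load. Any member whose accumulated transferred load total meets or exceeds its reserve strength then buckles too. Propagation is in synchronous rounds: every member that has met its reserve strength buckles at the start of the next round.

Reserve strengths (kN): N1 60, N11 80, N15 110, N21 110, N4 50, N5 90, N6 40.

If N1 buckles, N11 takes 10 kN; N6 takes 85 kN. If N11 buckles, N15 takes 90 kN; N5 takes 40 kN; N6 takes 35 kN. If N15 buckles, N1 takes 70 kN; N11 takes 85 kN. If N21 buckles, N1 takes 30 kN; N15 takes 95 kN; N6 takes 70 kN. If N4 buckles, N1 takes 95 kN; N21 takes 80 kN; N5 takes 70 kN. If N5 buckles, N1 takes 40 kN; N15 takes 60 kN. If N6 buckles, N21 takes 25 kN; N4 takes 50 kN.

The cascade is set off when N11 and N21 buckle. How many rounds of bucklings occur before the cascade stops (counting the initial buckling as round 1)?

Round 1 — N11, N21 buckle (initial).
  N1: +30 → 30 < 60
  N15: +90+95 → 185 ≥ 110
  N5: +40 → 40 < 90
  N6: +35+70 → 105 ≥ 40
Round 2 — N15, N6 buckle.
  N1: +70 → 100 ≥ 60
  N4: +50 → 50 ≥ 50
Round 3 — N1, N4 buckle.
  N5: +70 → 110 ≥ 90
Round 4 — N5 buckles.
No further bucklings.

4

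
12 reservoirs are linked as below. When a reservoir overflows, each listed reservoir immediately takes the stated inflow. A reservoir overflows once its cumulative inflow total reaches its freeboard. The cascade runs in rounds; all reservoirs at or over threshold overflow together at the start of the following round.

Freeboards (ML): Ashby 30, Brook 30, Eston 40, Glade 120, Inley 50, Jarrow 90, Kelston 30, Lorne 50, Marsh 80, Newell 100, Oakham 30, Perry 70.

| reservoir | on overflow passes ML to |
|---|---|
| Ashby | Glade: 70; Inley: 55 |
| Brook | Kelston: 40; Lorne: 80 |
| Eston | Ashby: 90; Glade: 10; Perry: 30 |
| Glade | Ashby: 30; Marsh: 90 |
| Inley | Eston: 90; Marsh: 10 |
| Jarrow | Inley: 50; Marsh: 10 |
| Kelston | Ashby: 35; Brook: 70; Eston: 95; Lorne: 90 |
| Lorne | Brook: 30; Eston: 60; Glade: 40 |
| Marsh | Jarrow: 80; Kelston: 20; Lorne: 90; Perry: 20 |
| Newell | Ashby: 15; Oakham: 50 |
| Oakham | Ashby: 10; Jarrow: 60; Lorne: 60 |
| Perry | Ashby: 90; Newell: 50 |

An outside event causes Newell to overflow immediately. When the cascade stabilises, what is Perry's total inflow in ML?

50

Round 1 — Newell overflows (initial).
  Ashby: +15 → 15 < 30
  Oakham: +50 → 50 ≥ 30
Round 2 — Oakham overflows.
  Ashby: +10 → 25 < 30
  Jarrow: +60 → 60 < 90
  Lorne: +60 → 60 ≥ 50
Round 3 — Lorne overflows.
  Brook: +30 → 30 ≥ 30
  Eston: +60 → 60 ≥ 40
  Glade: +40 → 40 < 120
Round 4 — Brook, Eston overflow.
  Ashby: +90 → 115 ≥ 30
  Glade: +10 → 50 < 120
  Kelston: +40 → 40 ≥ 30
  Perry: +30 → 30 < 70
Round 5 — Ashby, Kelston overflow.
  Glade: +70 → 120 ≥ 120
  Inley: +55 → 55 ≥ 50
Round 6 — Glade, Inley overflow.
  Marsh: +90+10 → 100 ≥ 80
Round 7 — Marsh overflows.
  Jarrow: +80 → 140 ≥ 90
  Perry: +20 → 50 < 70
Round 8 — Jarrow overflows.
No further overflows.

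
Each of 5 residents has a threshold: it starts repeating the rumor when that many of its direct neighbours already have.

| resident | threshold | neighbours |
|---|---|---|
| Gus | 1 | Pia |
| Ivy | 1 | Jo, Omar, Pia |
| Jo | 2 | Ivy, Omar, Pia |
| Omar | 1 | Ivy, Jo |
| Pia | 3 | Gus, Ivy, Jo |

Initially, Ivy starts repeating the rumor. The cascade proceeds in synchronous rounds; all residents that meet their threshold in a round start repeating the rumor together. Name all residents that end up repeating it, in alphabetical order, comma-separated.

Round 1 — Ivy starts repeating the rumor (initial).
Round 2 — checking thresholds:
  Jo: 1 of 3 neighbours < 2, holds.
  Omar: 1 of 2 neighbours ≥ 1, starts repeating the rumor.
  Pia: 1 of 3 neighbours < 3, holds.
Round 3 — checking thresholds:
  Jo: 2 of 3 neighbours ≥ 2, starts repeating the rumor.
  Pia: 1 of 3 neighbours < 3, holds.
Round 4 — no new spreads; cascade stops.

Ivy, Jo, Omar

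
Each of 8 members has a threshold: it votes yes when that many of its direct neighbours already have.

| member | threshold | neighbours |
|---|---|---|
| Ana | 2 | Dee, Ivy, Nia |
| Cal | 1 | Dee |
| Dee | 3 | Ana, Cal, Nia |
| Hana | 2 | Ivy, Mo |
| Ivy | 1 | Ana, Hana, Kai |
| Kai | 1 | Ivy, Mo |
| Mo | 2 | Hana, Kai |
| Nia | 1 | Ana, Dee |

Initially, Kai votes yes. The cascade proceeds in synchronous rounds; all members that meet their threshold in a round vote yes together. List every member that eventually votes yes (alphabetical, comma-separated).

Round 1 — Kai votes yes (initial).
Round 2 — checking thresholds:
  Ivy: 1 of 3 neighbours ≥ 1, votes yes.
  Mo: 1 of 2 neighbours < 2, holds.
Round 3 — no new yes votes; cascade stops.

Ivy, Kai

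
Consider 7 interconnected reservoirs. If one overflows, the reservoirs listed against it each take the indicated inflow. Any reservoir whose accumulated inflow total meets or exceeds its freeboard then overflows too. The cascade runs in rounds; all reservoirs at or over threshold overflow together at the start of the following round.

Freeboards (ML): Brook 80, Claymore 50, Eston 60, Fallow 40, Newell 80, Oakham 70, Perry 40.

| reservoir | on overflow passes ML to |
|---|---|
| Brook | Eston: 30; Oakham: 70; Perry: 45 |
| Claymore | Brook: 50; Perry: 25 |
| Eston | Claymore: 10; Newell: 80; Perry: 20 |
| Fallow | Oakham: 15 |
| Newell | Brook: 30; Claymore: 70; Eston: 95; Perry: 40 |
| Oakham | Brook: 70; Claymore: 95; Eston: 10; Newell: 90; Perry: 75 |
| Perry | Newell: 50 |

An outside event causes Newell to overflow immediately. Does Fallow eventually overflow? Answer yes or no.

no

Round 1 — Newell overflows (initial).
  Brook: +30 → 30 < 80
  Claymore: +70 → 70 ≥ 50
  Eston: +95 → 95 ≥ 60
  Perry: +40 → 40 ≥ 40
Round 2 — Claymore, Eston, Perry overflow.
  Brook: +50 → 80 ≥ 80
Round 3 — Brook overflows.
  Oakham: +70 → 70 ≥ 70
Round 4 — Oakham overflows.
No further overflows.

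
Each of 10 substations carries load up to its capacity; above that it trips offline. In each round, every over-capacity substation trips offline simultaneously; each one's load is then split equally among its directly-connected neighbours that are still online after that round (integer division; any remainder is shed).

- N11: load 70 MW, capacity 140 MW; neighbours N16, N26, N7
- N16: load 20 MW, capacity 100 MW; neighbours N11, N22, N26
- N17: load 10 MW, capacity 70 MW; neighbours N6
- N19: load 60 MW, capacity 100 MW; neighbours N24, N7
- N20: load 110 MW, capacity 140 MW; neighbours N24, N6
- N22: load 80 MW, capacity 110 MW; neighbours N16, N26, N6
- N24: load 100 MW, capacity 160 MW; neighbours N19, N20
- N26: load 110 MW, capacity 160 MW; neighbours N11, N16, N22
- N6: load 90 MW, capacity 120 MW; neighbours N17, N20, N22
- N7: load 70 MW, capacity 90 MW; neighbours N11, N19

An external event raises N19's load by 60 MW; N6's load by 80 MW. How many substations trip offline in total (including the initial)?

9

Round 1 — N19 at 120 > 100; N6 at 170 > 120. N19, N6 trip offline.
  N19 sheds 120 MW to N24, N7: 60 each.
    N24: 100+60 = 160 ≤ 160
    N7: 70+60 = 130 > 90
  N6 sheds 170 MW to N17, N20, N22: 56 each (2 lost).
    N17: 10+56 = 66 ≤ 70
    N20: 110+56 = 166 > 140
    N22: 80+56 = 136 > 110
Round 2 — N20, N22, N7 trip offline.
  N20 sheds 166 MW to N24: 166 each.
    N24: 160+166 = 326 > 160
  N22 sheds 136 MW to N16, N26: 68 each.
    N16: 20+68 = 88 ≤ 100
    N26: 110+68 = 178 > 160
  N7 sheds 130 MW to N11: 130 each.
    N11: 70+130 = 200 > 140
Round 3 — N11, N24, N26 trip offline.
  N11 sheds 200 MW to N16: 200 each.
    N16: 88+200 = 288 > 100
  N24 sheds 326 MW: no online neighbours, lost.
  N26 sheds 178 MW to N16: 178 each.
    N16: 288+178 = 466 > 100
Round 4 — N16 trips offline.
  N16 sheds 466 MW: no online neighbours, lost.
No further trips.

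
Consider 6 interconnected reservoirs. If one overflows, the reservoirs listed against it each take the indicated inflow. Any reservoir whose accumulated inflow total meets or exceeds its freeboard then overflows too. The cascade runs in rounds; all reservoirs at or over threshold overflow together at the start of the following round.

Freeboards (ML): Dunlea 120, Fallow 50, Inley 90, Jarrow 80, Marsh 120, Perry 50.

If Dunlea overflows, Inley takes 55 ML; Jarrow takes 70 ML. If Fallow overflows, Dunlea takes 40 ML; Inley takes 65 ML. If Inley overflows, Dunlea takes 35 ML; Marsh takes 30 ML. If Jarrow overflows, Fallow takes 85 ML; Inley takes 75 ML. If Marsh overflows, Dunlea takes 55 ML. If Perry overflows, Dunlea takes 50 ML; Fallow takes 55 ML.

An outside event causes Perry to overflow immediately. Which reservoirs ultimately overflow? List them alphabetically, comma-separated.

Fallow, Perry

Round 1 — Perry overflows (initial).
  Dunlea: +50 → 50 < 120
  Fallow: +55 → 55 ≥ 50
Round 2 — Fallow overflows.
  Dunlea: +40 → 90 < 120
  Inley: +65 → 65 < 90
No further overflows.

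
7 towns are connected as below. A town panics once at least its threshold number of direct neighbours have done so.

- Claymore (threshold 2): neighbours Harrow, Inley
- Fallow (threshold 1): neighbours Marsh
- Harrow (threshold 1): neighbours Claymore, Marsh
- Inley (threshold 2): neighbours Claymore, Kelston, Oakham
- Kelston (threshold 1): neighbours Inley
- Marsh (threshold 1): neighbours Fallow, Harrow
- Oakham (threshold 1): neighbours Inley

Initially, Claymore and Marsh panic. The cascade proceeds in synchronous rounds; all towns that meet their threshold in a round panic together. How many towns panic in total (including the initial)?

4

Round 1 — Claymore, Marsh panic (initial).
Round 2 — checking thresholds:
  Fallow: 1 of 1 neighbours ≥ 1, panics.
  Harrow: 2 of 2 neighbours ≥ 1, panics.
  Inley: 1 of 3 neighbours < 2, holds.
Round 3 — no new panics; cascade stops.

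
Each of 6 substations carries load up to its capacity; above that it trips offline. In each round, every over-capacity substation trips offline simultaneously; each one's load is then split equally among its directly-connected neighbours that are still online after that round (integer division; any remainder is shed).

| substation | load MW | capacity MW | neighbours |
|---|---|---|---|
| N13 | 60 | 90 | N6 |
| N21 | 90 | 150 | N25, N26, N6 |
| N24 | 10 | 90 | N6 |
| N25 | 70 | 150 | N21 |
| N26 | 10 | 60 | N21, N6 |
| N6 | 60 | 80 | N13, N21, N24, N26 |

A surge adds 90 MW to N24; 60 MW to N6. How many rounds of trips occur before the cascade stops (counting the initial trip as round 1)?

2

Round 1 — N24 at 100 > 90; N6 at 120 > 80. N24, N6 trip offline.
  N24 sheds 100 MW: no online neighbours, lost.
  N6 sheds 120 MW to N13, N21, N26: 40 each.
    N13: 60+40 = 100 > 90
    N21: 90+40 = 130 ≤ 150
    N26: 10+40 = 50 ≤ 60
Round 2 — N13 trips offline.
  N13 sheds 100 MW: no online neighbours, lost.
No further trips.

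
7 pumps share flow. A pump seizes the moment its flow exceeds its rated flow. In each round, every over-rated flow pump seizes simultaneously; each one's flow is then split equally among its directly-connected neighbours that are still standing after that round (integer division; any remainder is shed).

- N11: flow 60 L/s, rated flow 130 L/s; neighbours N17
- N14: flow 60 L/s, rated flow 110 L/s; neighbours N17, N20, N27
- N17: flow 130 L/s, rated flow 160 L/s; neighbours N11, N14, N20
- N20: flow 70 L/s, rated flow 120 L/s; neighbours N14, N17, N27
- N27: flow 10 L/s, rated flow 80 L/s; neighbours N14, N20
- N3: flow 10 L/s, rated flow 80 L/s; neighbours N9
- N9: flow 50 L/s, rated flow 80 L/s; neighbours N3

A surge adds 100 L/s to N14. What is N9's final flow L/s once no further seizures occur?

50

Round 1 — N14 at 160 > 110. N14 seizes.
  N14 sheds 160 L/s to N17, N20, N27: 53 each (1 lost).
    N17: 130+53 = 183 > 160
    N20: 70+53 = 123 > 120
    N27: 10+53 = 63 ≤ 80
Round 2 — N17, N20 seize.
  N17 sheds 183 L/s to N11: 183 each.
    N11: 60+183 = 243 > 130
  N20 sheds 123 L/s to N27: 123 each.
    N27: 63+123 = 186 > 80
Round 3 — N11, N27 seize.
  N11 sheds 243 L/s: no online neighbours, lost.
  N27 sheds 186 L/s: no online neighbours, lost.
No further seizures.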